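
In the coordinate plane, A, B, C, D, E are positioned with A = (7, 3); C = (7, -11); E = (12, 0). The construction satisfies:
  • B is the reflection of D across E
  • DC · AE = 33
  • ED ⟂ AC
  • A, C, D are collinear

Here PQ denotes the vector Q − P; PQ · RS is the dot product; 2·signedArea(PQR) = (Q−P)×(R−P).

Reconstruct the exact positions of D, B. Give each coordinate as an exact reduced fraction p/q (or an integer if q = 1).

1. D_x = 7  [A, C, D are collinear ∩ ED ⟂ AC]
2. D_y = 0  [A, C, D are collinear ∩ ED ⟂ AC]
   → D = (7, 0)
3. B_x = 17  [B is the reflection of D across E]
4. B_y = 0  [B is the reflection of D across E]
   → B = (17, 0)

B = (17, 0)
D = (7, 0)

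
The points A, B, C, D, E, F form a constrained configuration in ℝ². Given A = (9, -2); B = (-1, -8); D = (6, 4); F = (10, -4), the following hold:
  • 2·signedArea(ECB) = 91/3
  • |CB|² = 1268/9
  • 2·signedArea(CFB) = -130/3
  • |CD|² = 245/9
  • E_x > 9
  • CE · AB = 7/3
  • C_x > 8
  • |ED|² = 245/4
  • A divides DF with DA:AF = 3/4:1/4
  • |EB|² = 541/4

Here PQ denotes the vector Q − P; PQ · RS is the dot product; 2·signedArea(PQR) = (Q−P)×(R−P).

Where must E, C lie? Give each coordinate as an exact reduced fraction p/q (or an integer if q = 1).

1. C_x = 25/3  [line 4·x + -11·y + -122/3 = 0 ∩ |CB|² = 1268/9]
2. C_y = -2/3  [line 4·x + -11·y + -122/3 = 0 ∩ |CB|² = 1268/9]
   → C = (25/3, -2/3)
3. E_x = 19/2  [2·signedArea(ECB) = 91/3 ∩ CE · AB = 7/3]
4. E_y = -3  [2·signedArea(ECB) = 91/3 ∩ CE · AB = 7/3]
   → E = (19/2, -3)

C = (25/3, -2/3)
E = (19/2, -3)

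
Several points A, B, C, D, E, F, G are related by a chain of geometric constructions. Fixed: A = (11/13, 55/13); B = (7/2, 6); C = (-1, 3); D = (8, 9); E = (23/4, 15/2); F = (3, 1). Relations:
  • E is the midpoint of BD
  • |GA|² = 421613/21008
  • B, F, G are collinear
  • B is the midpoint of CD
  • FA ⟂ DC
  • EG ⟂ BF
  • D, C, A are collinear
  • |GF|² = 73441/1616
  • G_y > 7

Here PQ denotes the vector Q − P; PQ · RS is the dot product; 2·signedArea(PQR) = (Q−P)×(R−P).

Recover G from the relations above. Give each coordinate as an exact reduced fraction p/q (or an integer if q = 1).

G = (1483/404, 1557/202)

1. G_x = 1483/404  [B, F, G are collinear ∩ EG ⟂ BF]
2. G_y = 1557/202  [B, F, G are collinear ∩ EG ⟂ BF]
   → G = (1483/404, 1557/202)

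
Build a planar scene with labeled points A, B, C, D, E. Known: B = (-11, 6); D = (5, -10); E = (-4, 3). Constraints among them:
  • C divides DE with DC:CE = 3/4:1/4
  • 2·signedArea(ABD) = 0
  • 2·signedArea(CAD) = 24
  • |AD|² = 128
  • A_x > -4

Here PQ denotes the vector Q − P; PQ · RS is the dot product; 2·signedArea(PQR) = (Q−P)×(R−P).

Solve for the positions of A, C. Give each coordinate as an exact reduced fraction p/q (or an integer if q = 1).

A = (-3, -2)
C = (-7/4, -1/4)

1. C_x = -7/4  [C divides DE with DC:CE = 3/4:1/4]
2. C_y = -1/4  [C divides DE with DC:CE = 3/4:1/4]
   → C = (-7/4, -1/4)
3. A_x = -3  [2·signedArea(ABD) = 0 ∩ 2·signedArea(CAD) = 24]
4. A_y = -2  [2·signedArea(ABD) = 0 ∩ 2·signedArea(CAD) = 24]
   → A = (-3, -2)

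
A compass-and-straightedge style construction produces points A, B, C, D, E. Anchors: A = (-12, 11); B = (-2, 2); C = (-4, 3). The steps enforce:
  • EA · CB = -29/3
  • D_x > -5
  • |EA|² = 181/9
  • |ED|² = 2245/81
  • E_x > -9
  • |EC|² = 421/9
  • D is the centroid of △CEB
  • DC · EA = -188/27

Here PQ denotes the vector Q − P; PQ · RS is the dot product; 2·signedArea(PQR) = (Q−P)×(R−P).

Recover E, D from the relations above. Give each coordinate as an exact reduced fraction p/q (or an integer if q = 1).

D = (-44/9, 13/3)
E = (-26/3, 8)

1. E_x = -26/3  [line -2·x + 1·y + -76/3 = 0 ∩ |EC|² = 421/9]
2. E_y = 8  [line -2·x + 1·y + -76/3 = 0 ∩ |EC|² = 421/9]
   → E = (-26/3, 8)
3. D_x = -44/9  [D is the centroid of △CEB]
4. D_y = 13/3  [D is the centroid of △CEB]
   → D = (-44/9, 13/3)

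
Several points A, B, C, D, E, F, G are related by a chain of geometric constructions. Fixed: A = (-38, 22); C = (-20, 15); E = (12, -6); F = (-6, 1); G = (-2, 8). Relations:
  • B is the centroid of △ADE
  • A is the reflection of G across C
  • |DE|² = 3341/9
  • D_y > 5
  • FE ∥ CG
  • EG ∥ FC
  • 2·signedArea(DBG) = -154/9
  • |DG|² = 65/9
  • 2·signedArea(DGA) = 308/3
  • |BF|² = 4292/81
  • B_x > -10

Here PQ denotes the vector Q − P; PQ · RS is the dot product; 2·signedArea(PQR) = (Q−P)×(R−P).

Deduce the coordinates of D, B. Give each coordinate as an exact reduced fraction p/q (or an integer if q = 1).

B = (-88/9, 65/9)
D = (-10/3, 17/3)

1. D_x = -10/3  [line -14·x + -36·y + 472/3 = 0 ∩ |DE|² = 3341/9]
2. D_y = 17/3  [line -14·x + -36·y + 472/3 = 0 ∩ |DE|² = 3341/9]
   → D = (-10/3, 17/3)
3. B_x = -88/9  [B is the centroid of △ADE]
4. B_y = 65/9  [B is the centroid of △ADE]
   → B = (-88/9, 65/9)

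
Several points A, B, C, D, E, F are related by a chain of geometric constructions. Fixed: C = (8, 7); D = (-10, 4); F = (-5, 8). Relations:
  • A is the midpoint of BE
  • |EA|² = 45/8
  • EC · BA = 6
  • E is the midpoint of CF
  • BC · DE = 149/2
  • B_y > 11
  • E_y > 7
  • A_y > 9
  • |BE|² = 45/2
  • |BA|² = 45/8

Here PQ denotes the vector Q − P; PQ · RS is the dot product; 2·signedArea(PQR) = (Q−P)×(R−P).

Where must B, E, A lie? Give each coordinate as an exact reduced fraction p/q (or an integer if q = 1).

1. E_x = 3/2  [E is the midpoint of CF]
2. E_y = 15/2  [E is the midpoint of CF]
   → E = (3/2, 15/2)
3. B_x = 0  [line -23/2·x + -7/2·y + 42 = 0 ∩ |BE|² = 45/2]
4. B_y = 12  [line -23/2·x + -7/2·y + 42 = 0 ∩ |BE|² = 45/2]
   → B = (0, 12)
5. A_x = 3/4  [A is the midpoint of BE]
6. A_y = 39/4  [A is the midpoint of BE]
   → A = (3/4, 39/4)

A = (3/4, 39/4)
B = (0, 12)
E = (3/2, 15/2)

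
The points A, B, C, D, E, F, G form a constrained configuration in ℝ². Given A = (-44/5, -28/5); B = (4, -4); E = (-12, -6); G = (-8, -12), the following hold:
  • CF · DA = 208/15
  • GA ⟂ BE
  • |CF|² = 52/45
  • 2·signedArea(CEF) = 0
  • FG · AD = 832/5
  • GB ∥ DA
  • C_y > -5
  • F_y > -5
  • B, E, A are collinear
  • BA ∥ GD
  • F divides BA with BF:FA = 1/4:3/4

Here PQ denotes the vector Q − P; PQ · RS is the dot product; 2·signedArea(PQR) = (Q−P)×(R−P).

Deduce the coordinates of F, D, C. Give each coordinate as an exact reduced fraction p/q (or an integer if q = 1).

C = (-4/15, -68/15)
D = (-104/5, -68/5)
F = (4/5, -22/5)

1. F_x = 4/5  [F divides BA with BF:FA = 1/4:3/4]
2. F_y = -22/5  [F divides BA with BF:FA = 1/4:3/4]
   → F = (4/5, -22/5)
3. D_x = -104/5  [GB ∥ DA ∩ BA ∥ GD]
4. D_y = -68/5  [GB ∥ DA ∩ BA ∥ GD]
   → D = (-104/5, -68/5)
5. C_x = -4/15  [2·signedArea(CEF) = 0 ∩ CF · DA = 208/15]
6. C_y = -68/15  [2·signedArea(CEF) = 0 ∩ CF · DA = 208/15]
   → C = (-4/15, -68/15)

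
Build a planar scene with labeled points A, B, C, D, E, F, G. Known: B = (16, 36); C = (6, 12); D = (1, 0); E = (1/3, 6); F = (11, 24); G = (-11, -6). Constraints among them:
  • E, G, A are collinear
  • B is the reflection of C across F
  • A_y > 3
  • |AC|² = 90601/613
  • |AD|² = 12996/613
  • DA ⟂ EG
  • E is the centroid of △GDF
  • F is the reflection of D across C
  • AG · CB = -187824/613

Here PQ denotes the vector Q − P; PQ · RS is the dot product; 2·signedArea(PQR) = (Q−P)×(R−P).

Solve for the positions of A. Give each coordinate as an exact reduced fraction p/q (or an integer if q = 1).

A = (-1439/613, 1938/613)

1. A_x = -1439/613  [E, G, A are collinear ∩ DA ⟂ EG]
2. A_y = 1938/613  [E, G, A are collinear ∩ DA ⟂ EG]
   → A = (-1439/613, 1938/613)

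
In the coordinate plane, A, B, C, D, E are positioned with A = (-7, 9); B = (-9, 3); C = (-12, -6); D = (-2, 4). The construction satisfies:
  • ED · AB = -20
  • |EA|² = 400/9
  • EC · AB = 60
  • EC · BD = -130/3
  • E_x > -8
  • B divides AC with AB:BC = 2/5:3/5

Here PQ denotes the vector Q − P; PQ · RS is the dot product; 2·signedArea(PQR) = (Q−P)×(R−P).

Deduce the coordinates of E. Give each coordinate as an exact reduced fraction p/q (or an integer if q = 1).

1. E_x = -7  [EC · AB = 60 ∩ EC · BD = -130/3]
2. E_y = 7/3  [EC · AB = 60 ∩ EC · BD = -130/3]
   → E = (-7, 7/3)

E = (-7, 7/3)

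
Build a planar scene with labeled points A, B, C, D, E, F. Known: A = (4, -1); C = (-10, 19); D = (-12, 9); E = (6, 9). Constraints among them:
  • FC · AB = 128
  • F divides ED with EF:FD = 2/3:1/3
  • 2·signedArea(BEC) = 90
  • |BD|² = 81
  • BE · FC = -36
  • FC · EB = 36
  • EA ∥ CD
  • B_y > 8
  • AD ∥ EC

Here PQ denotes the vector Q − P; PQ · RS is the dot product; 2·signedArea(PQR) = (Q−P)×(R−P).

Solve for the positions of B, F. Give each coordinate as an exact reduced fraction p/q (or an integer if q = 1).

B = (-3, 9)
F = (-6, 9)

1. F_x = -6  [F divides ED with EF:FD = 2/3:1/3]
2. F_y = 9  [F divides ED with EF:FD = 2/3:1/3]
   → F = (-6, 9)
3. B_x = -3  [2·signedArea(BEC) = 90 ∩ BE · FC = -36]
4. B_y = 9  [2·signedArea(BEC) = 90 ∩ BE · FC = -36]
   → B = (-3, 9)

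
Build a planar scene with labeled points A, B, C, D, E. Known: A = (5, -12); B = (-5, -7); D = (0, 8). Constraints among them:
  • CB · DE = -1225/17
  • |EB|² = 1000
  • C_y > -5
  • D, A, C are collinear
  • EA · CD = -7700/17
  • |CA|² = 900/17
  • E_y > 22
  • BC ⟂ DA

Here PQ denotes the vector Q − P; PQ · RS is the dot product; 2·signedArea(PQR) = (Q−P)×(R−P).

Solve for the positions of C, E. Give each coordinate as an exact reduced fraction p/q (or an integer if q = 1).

C = (55/17, -84/17)
E = (5, 23)

1. C_x = 55/17  [D, A, C are collinear ∩ BC ⟂ DA]
2. C_y = -84/17  [D, A, C are collinear ∩ BC ⟂ DA]
   → C = (55/17, -84/17)
3. E_x = 5  [EA · CD = -7700/17 ∩ CB · DE = -1225/17]
4. E_y = 23  [EA · CD = -7700/17 ∩ CB · DE = -1225/17]
   → E = (5, 23)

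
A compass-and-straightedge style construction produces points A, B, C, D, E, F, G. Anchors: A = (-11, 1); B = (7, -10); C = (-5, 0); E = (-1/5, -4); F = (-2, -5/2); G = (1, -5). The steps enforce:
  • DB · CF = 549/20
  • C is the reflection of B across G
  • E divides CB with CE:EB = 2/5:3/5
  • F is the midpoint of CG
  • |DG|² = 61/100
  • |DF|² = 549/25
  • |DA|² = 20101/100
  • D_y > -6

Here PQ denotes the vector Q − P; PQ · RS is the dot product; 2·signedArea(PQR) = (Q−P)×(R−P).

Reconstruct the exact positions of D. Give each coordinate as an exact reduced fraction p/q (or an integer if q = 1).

D = (8/5, -11/2)

1. D_x = 8/5  [line -3·x + 5/2·y + 371/20 = 0 ∩ |DG|² = 61/100]
2. D_y = -11/2  [line -3·x + 5/2·y + 371/20 = 0 ∩ |DG|² = 61/100]
   → D = (8/5, -11/2)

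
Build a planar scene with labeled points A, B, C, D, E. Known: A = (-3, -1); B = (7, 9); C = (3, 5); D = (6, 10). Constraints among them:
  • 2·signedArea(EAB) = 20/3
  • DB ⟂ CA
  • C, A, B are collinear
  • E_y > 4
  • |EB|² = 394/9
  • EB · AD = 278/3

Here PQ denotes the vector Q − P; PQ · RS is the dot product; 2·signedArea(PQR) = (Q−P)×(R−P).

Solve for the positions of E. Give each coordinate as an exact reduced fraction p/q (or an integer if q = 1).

E = (2, 14/3)

1. E_x = 2  [2·signedArea(EAB) = 20/3 ∩ EB · AD = 278/3]
2. E_y = 14/3  [2·signedArea(EAB) = 20/3 ∩ EB · AD = 278/3]
   → E = (2, 14/3)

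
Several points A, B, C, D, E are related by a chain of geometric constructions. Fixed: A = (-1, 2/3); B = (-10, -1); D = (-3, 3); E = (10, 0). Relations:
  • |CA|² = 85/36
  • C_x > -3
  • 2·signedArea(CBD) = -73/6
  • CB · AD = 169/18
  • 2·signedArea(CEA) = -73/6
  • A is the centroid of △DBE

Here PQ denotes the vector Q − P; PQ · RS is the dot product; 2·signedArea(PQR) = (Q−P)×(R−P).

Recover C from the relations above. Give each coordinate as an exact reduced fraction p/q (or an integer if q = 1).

1. C_x = -2  [2·signedArea(CBD) = -73/6 ∩ 2·signedArea(CEA) = -73/6]
2. C_y = 11/6  [2·signedArea(CBD) = -73/6 ∩ 2·signedArea(CEA) = -73/6]
   → C = (-2, 11/6)

C = (-2, 11/6)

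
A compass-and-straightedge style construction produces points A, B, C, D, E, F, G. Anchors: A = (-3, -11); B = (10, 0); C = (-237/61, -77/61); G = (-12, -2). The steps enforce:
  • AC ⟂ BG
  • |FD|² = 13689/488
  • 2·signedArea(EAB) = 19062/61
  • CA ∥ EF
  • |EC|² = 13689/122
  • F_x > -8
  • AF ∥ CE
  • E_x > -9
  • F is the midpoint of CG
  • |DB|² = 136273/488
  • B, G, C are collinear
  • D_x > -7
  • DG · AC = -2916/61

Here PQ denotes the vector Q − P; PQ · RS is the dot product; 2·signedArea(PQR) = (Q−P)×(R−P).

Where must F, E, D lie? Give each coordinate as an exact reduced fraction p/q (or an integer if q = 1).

1. F_x = -969/122  [F is the midpoint of CG]
2. F_y = -199/122  [F is the midpoint of CG]
   → F = (-969/122, -199/122)
3. E_x = -1077/122  [CA ∥ EF ∩ AF ∥ CE]
4. E_y = 989/122  [CA ∥ EF ∩ AF ∥ CE]
   → E = (-1077/122, 989/122)
5. D_x = -1551/244  [line 54/61·x + -594/61·y + 2376/61 = 0 ∩ |FD|² = 13689/488]
6. D_y = 835/244  [line 54/61·x + -594/61·y + 2376/61 = 0 ∩ |FD|² = 13689/488]
   → D = (-1551/244, 835/244)

D = (-1551/244, 835/244)
E = (-1077/122, 989/122)
F = (-969/122, -199/122)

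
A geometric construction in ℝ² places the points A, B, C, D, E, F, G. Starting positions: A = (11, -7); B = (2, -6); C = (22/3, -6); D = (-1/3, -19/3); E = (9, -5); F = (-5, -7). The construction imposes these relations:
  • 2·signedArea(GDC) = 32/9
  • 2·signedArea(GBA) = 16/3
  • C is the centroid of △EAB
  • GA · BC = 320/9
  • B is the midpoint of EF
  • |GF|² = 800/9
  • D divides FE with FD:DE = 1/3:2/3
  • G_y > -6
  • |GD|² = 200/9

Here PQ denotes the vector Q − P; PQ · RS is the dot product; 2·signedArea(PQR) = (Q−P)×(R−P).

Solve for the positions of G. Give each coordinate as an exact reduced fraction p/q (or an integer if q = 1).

1. G_x = 13/3  [2·signedArea(GDC) = 32/9 ∩ GA · BC = 320/9]
2. G_y = -17/3  [2·signedArea(GDC) = 32/9 ∩ GA · BC = 320/9]
   → G = (13/3, -17/3)

G = (13/3, -17/3)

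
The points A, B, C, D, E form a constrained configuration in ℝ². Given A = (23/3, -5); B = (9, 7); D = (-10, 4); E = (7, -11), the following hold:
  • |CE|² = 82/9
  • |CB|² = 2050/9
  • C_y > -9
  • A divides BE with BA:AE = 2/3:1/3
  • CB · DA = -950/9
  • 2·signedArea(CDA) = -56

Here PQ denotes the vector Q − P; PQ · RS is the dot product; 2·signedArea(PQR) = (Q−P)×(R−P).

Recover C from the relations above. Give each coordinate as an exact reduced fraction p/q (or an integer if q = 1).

C = (22/3, -8)

1. C_x = 22/3  [2·signedArea(CDA) = -56 ∩ CB · DA = -950/9]
2. C_y = -8  [2·signedArea(CDA) = -56 ∩ CB · DA = -950/9]
   → C = (22/3, -8)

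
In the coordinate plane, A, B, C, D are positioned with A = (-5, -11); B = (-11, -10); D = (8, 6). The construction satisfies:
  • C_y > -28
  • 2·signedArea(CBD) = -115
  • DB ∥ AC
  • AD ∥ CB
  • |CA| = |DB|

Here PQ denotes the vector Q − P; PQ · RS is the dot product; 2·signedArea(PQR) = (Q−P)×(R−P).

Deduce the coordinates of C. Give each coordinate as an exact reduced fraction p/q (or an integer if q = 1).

1. C_x = -24  [AD ∥ CB ∩ DB ∥ AC]
2. C_y = -27  [AD ∥ CB ∩ DB ∥ AC]
   → C = (-24, -27)

C = (-24, -27)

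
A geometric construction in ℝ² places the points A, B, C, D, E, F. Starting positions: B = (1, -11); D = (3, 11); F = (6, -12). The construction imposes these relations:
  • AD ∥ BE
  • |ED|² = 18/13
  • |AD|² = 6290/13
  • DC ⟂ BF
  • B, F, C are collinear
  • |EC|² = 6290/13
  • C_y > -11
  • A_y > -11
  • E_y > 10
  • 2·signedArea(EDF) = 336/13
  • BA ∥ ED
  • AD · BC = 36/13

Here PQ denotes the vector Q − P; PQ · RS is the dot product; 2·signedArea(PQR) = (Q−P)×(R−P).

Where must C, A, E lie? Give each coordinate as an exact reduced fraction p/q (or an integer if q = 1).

A = (-2/13, -140/13)
C = (-17/13, -137/13)
E = (54/13, 140/13)

1. C_x = -17/13  [B, F, C are collinear ∩ DC ⟂ BF]
2. C_y = -137/13  [B, F, C are collinear ∩ DC ⟂ BF]
   → C = (-17/13, -137/13)
3. E_x = 54/13  [line 23·x + 3·y + -1662/13 = 0 ∩ |EC|² = 6290/13]
4. E_y = 140/13  [line 23·x + 3·y + -1662/13 = 0 ∩ |EC|² = 6290/13]
   → E = (54/13, 140/13)
5. A_x = -2/13  [AD · BC = 36/13 ∩ BA ∥ ED]
6. A_y = -140/13  [AD · BC = 36/13 ∩ BA ∥ ED]
   → A = (-2/13, -140/13)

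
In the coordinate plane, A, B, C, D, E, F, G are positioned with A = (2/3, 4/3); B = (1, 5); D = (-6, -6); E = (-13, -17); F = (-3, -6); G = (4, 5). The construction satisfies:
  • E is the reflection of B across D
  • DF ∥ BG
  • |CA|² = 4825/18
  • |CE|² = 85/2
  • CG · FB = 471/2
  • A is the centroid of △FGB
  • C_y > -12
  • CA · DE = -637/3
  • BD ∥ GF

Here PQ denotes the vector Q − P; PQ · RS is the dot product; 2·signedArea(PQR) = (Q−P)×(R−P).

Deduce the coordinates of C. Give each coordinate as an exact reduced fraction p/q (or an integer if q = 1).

1. C_x = -19/2  [CG · FB = 471/2 ∩ CA · DE = -637/3]
2. C_y = -23/2  [CG · FB = 471/2 ∩ CA · DE = -637/3]
   → C = (-19/2, -23/2)

C = (-19/2, -23/2)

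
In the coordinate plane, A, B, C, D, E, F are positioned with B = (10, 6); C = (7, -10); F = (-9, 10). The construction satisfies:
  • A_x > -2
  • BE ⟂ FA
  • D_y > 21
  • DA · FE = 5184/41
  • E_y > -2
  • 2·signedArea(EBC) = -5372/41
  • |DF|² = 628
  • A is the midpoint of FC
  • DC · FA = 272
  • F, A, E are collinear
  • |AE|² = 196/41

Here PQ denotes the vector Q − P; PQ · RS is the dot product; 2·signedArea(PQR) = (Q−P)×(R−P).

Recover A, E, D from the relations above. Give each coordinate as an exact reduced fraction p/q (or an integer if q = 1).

A = (-1, 0)
D = (13, 22)
E = (15/41, -70/41)

1. A_x = -1  [A is the midpoint of FC]
2. A_y = 0  [A is the midpoint of FC]
   → A = (-1, 0)
3. E_x = 15/41  [F, A, E are collinear ∩ BE ⟂ FA]
4. E_y = -70/41  [F, A, E are collinear ∩ BE ⟂ FA]
   → E = (15/41, -70/41)
5. D_x = 13  [line -384/41·x + 480/41·y + -5568/41 = 0 ∩ |DF|² = 628]
6. D_y = 22  [line -384/41·x + 480/41·y + -5568/41 = 0 ∩ |DF|² = 628]
   → D = (13, 22)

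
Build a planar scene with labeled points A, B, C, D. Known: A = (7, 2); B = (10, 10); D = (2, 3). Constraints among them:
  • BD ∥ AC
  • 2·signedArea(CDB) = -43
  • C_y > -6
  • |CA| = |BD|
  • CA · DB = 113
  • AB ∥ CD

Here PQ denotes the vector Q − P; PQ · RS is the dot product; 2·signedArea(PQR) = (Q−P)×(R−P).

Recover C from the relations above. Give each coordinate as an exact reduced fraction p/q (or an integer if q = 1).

C = (-1, -5)

1. C_x = -1  [AB ∥ CD ∩ BD ∥ AC]
2. C_y = -5  [AB ∥ CD ∩ BD ∥ AC]
   → C = (-1, -5)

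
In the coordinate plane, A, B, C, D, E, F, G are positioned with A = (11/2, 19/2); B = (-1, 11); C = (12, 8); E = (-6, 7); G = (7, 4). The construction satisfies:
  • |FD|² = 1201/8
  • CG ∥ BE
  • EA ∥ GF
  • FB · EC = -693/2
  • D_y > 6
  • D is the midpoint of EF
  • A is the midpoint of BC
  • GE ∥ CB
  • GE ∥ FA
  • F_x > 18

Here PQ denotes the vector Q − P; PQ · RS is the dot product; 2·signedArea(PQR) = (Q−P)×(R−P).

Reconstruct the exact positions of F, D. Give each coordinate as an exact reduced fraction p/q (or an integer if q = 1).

1. F_x = 37/2  [GE ∥ FA ∩ EA ∥ GF]
2. F_y = 13/2  [GE ∥ FA ∩ EA ∥ GF]
   → F = (37/2, 13/2)
3. D_x = 25/4  [D is the midpoint of EF]
4. D_y = 27/4  [D is the midpoint of EF]
   → D = (25/4, 27/4)

D = (25/4, 27/4)
F = (37/2, 13/2)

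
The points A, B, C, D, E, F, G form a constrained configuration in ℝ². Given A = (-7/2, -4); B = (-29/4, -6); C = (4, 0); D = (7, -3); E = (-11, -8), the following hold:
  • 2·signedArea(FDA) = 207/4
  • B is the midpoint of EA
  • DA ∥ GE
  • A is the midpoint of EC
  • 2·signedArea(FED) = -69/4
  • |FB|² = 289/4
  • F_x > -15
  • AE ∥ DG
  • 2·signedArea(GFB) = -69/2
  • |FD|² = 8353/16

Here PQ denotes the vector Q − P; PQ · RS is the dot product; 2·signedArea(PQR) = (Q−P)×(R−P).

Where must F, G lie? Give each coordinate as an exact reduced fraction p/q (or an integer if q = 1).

F = (-59/4, -10)
G = (-1/2, -7)

1. F_x = -59/4  [2·signedArea(FED) = -69/4 ∩ 2·signedArea(FDA) = 207/4]
2. F_y = -10  [2·signedArea(FED) = -69/4 ∩ 2·signedArea(FDA) = 207/4]
   → F = (-59/4, -10)
3. G_x = -1/2  [DA ∥ GE ∩ AE ∥ DG]
4. G_y = -7  [DA ∥ GE ∩ AE ∥ DG]
   → G = (-1/2, -7)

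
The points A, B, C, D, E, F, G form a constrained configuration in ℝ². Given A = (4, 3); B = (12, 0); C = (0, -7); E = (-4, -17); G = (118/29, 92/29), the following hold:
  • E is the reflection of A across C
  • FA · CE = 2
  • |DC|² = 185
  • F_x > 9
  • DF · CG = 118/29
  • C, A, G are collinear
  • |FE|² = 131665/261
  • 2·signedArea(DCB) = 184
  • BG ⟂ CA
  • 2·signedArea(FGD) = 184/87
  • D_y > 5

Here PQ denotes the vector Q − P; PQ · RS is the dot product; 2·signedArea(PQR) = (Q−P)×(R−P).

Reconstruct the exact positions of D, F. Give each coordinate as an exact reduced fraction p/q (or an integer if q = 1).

D = (-4, 6)
F = (814/87, 92/87)

1. D_x = -4  [line -7·x + 12·y + -100 = 0 ∩ |DC|² = 185]
2. D_y = 6  [line -7·x + 12·y + -100 = 0 ∩ |DC|² = 185]
   → D = (-4, 6)
3. F_x = 814/87  [DF · CG = 118/29 ∩ 2·signedArea(FGD) = 184/87]
4. F_y = 92/87  [DF · CG = 118/29 ∩ 2·signedArea(FGD) = 184/87]
   → F = (814/87, 92/87)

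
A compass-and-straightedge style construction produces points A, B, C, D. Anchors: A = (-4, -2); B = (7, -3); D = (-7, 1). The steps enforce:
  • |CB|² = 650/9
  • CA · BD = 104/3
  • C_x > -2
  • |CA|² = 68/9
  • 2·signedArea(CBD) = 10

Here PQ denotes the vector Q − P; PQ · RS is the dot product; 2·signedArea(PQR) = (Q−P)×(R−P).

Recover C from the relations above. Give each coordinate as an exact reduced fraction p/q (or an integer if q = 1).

C = (-4/3, -4/3)

1. C_x = -4/3  [CA · BD = 104/3 ∩ 2·signedArea(CBD) = 10]
2. C_y = -4/3  [CA · BD = 104/3 ∩ 2·signedArea(CBD) = 10]
   → C = (-4/3, -4/3)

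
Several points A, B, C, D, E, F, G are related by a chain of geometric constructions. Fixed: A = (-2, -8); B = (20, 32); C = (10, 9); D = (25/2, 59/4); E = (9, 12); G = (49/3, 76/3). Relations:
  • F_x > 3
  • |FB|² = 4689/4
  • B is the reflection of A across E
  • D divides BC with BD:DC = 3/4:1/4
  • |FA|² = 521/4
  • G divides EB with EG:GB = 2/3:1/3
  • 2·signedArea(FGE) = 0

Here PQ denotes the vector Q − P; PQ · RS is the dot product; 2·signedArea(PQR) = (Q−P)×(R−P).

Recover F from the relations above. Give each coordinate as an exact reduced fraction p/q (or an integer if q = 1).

F = (7/2, 2)

1. F_x = 7/2  [line 40/3·x + -22/3·y + -32 = 0 ∩ |FA|² = 521/4]
2. F_y = 2  [line 40/3·x + -22/3·y + -32 = 0 ∩ |FA|² = 521/4]
   → F = (7/2, 2)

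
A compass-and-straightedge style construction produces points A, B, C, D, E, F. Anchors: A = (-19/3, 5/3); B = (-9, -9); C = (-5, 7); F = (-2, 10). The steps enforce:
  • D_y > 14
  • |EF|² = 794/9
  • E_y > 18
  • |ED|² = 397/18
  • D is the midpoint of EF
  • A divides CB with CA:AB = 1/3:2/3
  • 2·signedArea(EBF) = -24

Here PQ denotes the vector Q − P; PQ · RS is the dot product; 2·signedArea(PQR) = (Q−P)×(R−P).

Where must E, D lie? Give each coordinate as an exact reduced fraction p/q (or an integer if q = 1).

1. E_x = 7/3  [line -19·x + 7·y + -84 = 0 ∩ |EF|² = 794/9]
2. E_y = 55/3  [line -19·x + 7·y + -84 = 0 ∩ |EF|² = 794/9]
   → E = (7/3, 55/3)
3. D_x = 1/6  [D is the midpoint of EF]
4. D_y = 85/6  [D is the midpoint of EF]
   → D = (1/6, 85/6)

D = (1/6, 85/6)
E = (7/3, 55/3)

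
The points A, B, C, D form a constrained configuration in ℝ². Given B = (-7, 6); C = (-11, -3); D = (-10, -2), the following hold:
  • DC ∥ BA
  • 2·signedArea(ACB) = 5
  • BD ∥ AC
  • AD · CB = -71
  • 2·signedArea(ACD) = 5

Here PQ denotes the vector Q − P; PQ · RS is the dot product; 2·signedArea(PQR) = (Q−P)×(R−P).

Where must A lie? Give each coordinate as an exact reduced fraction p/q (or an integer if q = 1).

A = (-8, 5)

1. A_x = -8  [BD ∥ AC ∩ DC ∥ BA]
2. A_y = 5  [BD ∥ AC ∩ DC ∥ BA]
   → A = (-8, 5)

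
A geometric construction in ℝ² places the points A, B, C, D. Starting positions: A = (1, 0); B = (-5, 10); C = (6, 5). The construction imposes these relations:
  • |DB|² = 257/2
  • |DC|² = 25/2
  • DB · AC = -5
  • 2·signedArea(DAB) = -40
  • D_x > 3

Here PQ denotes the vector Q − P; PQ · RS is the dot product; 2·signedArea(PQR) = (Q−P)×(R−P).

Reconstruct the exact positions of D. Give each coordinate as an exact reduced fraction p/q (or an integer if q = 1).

1. D_x = 7/2  [DB · AC = -5 ∩ 2·signedArea(DAB) = -40]
2. D_y = 5/2  [DB · AC = -5 ∩ 2·signedArea(DAB) = -40]
   → D = (7/2, 5/2)

D = (7/2, 5/2)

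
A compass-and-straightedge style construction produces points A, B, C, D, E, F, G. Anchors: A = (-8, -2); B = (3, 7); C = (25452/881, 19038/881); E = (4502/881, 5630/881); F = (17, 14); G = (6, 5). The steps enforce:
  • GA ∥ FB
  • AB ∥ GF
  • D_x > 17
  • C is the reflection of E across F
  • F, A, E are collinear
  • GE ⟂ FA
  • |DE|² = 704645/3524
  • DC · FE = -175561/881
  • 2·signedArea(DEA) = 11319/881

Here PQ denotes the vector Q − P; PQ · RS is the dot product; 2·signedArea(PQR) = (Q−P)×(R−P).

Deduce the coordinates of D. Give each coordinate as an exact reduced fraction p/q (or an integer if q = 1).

D = (15369/881, 23443/1762)

1. D_x = 15369/881  [2·signedArea(DEA) = 11319/881 ∩ DC · FE = -175561/881]
2. D_y = 23443/1762  [2·signedArea(DEA) = 11319/881 ∩ DC · FE = -175561/881]
   → D = (15369/881, 23443/1762)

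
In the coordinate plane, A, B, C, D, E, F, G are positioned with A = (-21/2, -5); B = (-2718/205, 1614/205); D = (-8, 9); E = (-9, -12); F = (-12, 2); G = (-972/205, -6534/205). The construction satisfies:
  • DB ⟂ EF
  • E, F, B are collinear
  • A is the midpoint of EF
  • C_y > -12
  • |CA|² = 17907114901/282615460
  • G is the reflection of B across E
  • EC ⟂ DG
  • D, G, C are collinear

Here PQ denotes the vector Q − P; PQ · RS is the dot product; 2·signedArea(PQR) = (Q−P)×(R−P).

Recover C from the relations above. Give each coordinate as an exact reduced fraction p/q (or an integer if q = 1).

1. C_x = -448136532/70653865  [D, G, C are collinear ∩ EC ⟂ DG]
2. C_y = -832878504/70653865  [D, G, C are collinear ∩ EC ⟂ DG]
   → C = (-448136532/70653865, -832878504/70653865)

C = (-448136532/70653865, -832878504/70653865)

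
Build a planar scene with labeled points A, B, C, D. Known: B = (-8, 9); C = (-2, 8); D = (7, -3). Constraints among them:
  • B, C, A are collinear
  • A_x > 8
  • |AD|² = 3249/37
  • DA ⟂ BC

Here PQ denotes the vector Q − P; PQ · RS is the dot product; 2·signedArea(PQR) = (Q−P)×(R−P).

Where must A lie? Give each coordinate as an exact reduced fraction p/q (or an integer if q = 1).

1. A_x = 316/37  [B, C, A are collinear ∩ DA ⟂ BC]
2. A_y = 231/37  [B, C, A are collinear ∩ DA ⟂ BC]
   → A = (316/37, 231/37)

A = (316/37, 231/37)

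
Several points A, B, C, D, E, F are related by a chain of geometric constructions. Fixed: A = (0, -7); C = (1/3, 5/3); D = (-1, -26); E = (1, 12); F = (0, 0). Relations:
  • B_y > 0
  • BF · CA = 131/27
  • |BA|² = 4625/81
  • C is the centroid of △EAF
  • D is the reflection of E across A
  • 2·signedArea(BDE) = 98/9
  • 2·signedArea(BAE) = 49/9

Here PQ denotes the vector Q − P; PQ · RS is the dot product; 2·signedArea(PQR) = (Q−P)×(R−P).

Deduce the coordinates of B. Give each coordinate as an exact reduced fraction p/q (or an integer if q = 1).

B = (1/9, 5/9)

1. B_x = 1/9  [2·signedArea(BAE) = 49/9 ∩ BF · CA = 131/27]
2. B_y = 5/9  [2·signedArea(BAE) = 49/9 ∩ BF · CA = 131/27]
   → B = (1/9, 5/9)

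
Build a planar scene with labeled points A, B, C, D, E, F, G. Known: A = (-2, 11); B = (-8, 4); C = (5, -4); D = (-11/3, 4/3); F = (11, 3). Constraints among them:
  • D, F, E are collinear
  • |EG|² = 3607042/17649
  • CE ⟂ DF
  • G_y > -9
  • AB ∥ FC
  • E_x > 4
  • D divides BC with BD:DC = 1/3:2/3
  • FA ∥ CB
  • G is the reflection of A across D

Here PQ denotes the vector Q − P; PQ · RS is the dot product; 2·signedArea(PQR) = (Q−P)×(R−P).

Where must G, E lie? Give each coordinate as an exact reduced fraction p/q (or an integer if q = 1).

E = (8415/1961, 4388/1961)
G = (-16/3, -25/3)

1. G_x = -16/3  [G is the reflection of A across D]
2. G_y = -25/3  [G is the reflection of A across D]
   → G = (-16/3, -25/3)
3. E_x = 8415/1961  [D, F, E are collinear ∩ CE ⟂ DF]
4. E_y = 4388/1961  [D, F, E are collinear ∩ CE ⟂ DF]
   → E = (8415/1961, 4388/1961)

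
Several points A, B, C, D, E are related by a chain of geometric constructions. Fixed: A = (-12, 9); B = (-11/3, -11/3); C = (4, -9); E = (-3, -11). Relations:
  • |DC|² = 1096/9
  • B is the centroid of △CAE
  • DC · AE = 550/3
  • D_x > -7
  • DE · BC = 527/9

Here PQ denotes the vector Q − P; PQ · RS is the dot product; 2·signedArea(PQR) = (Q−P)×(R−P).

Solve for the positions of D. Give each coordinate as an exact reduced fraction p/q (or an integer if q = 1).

1. D_x = -6  [DC · AE = 550/3 ∩ DE · BC = 527/9]
2. D_y = -13/3  [DC · AE = 550/3 ∩ DE · BC = 527/9]
   → D = (-6, -13/3)

D = (-6, -13/3)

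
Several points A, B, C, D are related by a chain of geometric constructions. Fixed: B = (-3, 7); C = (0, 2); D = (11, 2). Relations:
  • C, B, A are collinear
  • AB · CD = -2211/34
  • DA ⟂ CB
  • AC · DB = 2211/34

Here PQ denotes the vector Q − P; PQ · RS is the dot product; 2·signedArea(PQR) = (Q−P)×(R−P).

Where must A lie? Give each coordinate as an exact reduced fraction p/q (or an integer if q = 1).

A = (99/34, -97/34)

1. A_x = 99/34  [C, B, A are collinear ∩ DA ⟂ CB]
2. A_y = -97/34  [C, B, A are collinear ∩ DA ⟂ CB]
   → A = (99/34, -97/34)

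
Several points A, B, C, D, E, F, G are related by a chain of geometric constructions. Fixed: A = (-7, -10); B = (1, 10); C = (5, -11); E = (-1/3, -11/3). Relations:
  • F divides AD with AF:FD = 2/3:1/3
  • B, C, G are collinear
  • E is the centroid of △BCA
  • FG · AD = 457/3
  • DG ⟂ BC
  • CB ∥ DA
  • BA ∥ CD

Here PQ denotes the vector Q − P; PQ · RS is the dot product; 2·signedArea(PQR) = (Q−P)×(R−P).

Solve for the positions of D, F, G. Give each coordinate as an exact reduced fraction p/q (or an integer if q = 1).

1. D_x = -3  [CB ∥ DA ∩ BA ∥ CD]
2. D_y = -31  [CB ∥ DA ∩ BA ∥ CD]
   → D = (-3, -31)
3. F_x = -13/3  [F divides AD with AF:FD = 2/3:1/3]
4. F_y = -24  [F divides AD with AF:FD = 2/3:1/3]
   → F = (-13/3, -24)
5. G_x = 3837/457  [B, C, G are collinear ∩ DG ⟂ BC]
6. G_y = -13175/457  [B, C, G are collinear ∩ DG ⟂ BC]
   → G = (3837/457, -13175/457)

D = (-3, -31)
F = (-13/3, -24)
G = (3837/457, -13175/457)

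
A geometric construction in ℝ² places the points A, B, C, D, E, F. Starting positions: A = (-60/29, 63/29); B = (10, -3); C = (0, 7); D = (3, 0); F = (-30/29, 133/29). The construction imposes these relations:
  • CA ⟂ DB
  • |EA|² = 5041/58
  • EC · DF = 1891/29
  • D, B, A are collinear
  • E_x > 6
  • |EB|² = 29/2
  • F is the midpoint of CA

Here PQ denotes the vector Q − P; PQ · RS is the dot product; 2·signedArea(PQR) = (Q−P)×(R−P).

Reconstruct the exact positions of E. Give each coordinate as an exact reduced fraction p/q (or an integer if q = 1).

1. E_x = 13/2  [line 117/29·x + -133/29·y + -960/29 = 0 ∩ |EA|² = 5041/58]
2. E_y = -3/2  [line 117/29·x + -133/29·y + -960/29 = 0 ∩ |EA|² = 5041/58]
   → E = (13/2, -3/2)

E = (13/2, -3/2)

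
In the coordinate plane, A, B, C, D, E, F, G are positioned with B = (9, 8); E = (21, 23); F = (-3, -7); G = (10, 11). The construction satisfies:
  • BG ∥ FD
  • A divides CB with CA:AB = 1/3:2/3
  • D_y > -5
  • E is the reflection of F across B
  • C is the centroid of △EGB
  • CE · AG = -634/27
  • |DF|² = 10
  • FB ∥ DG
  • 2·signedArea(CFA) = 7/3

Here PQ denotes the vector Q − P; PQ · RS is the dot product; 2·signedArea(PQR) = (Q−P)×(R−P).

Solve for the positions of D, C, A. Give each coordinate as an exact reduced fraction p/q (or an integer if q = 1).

1. D_x = -2  [FB ∥ DG ∩ BG ∥ FD]
2. D_y = -4  [FB ∥ DG ∩ BG ∥ FD]
   → D = (-2, -4)
3. C_x = 40/3  [C is the centroid of △EGB]
4. C_y = 14  [C is the centroid of △EGB]
   → C = (40/3, 14)
5. A_x = 107/9  [A divides CB with CA:AB = 1/3:2/3]
6. A_y = 12  [A divides CB with CA:AB = 1/3:2/3]
   → A = (107/9, 12)

A = (107/9, 12)
C = (40/3, 14)
D = (-2, -4)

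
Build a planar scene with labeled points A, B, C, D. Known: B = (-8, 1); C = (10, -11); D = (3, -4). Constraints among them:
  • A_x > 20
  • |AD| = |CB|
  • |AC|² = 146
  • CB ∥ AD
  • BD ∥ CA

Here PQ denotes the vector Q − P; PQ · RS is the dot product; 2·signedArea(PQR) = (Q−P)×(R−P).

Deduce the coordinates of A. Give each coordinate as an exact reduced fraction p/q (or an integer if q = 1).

A = (21, -16)

1. A_x = 21  [CB ∥ AD ∩ BD ∥ CA]
2. A_y = -16  [CB ∥ AD ∩ BD ∥ CA]
   → A = (21, -16)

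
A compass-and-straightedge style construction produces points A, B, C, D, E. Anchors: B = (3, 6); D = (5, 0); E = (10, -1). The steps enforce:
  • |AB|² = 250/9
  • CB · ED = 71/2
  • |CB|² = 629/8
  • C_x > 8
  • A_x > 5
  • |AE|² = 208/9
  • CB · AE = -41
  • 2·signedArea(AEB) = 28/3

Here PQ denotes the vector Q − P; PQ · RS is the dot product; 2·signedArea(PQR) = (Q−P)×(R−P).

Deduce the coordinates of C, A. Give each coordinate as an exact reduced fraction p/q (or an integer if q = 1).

A = (6, 5/3)
C = (35/4, -3/4)

1. A_x = 6  [line -7·x + -7·y + 161/3 = 0 ∩ |AB|² = 250/9]
2. A_y = 5/3  [line -7·x + -7·y + 161/3 = 0 ∩ |AB|² = 250/9]
   → A = (6, 5/3)
3. C_x = 35/4  [CB · AE = -41 ∩ CB · ED = 71/2]
4. C_y = -3/4  [CB · AE = -41 ∩ CB · ED = 71/2]
   → C = (35/4, -3/4)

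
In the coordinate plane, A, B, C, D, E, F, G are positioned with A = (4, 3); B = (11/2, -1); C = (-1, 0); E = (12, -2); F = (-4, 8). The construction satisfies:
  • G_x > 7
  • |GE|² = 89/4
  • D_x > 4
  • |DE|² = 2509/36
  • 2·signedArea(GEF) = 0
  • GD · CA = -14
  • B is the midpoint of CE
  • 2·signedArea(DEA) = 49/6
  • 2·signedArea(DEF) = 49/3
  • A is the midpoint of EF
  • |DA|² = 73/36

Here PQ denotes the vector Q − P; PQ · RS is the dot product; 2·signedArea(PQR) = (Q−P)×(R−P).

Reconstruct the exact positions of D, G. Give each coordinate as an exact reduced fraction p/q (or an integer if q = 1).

D = (9/2, 5/3)
G = (8, 1/2)

1. D_x = 9/2  [line -5·x + -8·y + 215/6 = 0 ∩ |DA|² = 73/36]
2. D_y = 5/3  [line -5·x + -8·y + 215/6 = 0 ∩ |DA|² = 73/36]
   → D = (9/2, 5/3)
3. G_x = 8  [2·signedArea(GEF) = 0 ∩ GD · CA = -14]
4. G_y = 1/2  [2·signedArea(GEF) = 0 ∩ GD · CA = -14]
   → G = (8, 1/2)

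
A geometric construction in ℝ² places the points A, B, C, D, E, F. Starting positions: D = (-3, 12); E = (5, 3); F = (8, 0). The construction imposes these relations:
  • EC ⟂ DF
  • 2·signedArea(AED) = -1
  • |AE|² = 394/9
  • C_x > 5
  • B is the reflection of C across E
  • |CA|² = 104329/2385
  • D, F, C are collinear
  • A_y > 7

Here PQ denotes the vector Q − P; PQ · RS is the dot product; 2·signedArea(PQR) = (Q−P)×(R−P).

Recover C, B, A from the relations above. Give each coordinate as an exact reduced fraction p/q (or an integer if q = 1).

1. C_x = 1361/265  [D, F, C are collinear ∩ EC ⟂ DF]
2. C_y = 828/265  [D, F, C are collinear ∩ EC ⟂ DF]
   → C = (1361/265, 828/265)
3. B_x = 1289/265  [B is the reflection of C across E]
4. B_y = 762/265  [B is the reflection of C across E]
   → B = (1289/265, 762/265)
5. A_x = 2/3  [line -9·x + -8·y + 70 = 0 ∩ |AE|² = 394/9]
6. A_y = 8  [line -9·x + -8·y + 70 = 0 ∩ |AE|² = 394/9]
   → A = (2/3, 8)

A = (2/3, 8)
B = (1289/265, 762/265)
C = (1361/265, 828/265)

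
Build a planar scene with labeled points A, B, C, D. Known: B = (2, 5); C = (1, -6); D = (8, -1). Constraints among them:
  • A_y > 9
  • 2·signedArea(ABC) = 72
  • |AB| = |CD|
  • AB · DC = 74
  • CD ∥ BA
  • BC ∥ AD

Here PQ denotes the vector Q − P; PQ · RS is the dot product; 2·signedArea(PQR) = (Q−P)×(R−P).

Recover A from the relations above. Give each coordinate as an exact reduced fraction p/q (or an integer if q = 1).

A = (9, 10)

1. A_x = 9  [BC ∥ AD ∩ CD ∥ BA]
2. A_y = 10  [BC ∥ AD ∩ CD ∥ BA]
   → A = (9, 10)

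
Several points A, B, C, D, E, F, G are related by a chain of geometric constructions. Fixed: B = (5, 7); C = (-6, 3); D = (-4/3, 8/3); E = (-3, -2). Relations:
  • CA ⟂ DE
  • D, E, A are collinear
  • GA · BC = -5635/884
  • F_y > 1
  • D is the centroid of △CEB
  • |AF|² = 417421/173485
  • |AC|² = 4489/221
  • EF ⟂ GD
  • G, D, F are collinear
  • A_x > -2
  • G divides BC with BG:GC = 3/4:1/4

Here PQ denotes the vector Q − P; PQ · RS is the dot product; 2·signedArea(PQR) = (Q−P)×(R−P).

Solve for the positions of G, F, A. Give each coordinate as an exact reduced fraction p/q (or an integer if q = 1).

A = (-388/221, 328/221)
F = (-211/785, 1512/785)
G = (-13/4, 4)

1. G_x = -13/4  [G divides BC with BG:GC = 3/4:1/4]
2. G_y = 4  [G divides BC with BG:GC = 3/4:1/4]
   → G = (-13/4, 4)
3. F_x = -211/785  [G, D, F are collinear ∩ EF ⟂ GD]
4. F_y = 1512/785  [G, D, F are collinear ∩ EF ⟂ GD]
   → F = (-211/785, 1512/785)
5. A_x = -388/221  [D, E, A are collinear ∩ CA ⟂ DE]
6. A_y = 328/221  [D, E, A are collinear ∩ CA ⟂ DE]
   → A = (-388/221, 328/221)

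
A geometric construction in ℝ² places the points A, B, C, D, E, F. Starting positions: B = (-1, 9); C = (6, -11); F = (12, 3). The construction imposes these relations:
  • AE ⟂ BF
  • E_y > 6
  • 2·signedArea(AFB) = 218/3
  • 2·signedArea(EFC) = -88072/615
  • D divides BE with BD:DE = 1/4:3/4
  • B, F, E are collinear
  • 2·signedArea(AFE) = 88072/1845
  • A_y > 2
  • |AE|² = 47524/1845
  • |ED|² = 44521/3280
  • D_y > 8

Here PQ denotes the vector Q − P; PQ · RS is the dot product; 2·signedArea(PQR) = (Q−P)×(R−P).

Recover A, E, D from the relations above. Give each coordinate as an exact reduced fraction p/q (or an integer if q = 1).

A = (4/3, 7/3)
D = (283/2460, 3479/410)
E = (2128/615, 1423/205)

1. E_x = 2128/615  [B, F, E are collinear ∩ 2·signedArea(EFC) = -88072/615]
2. E_y = 1423/205  [B, F, E are collinear ∩ 2·signedArea(EFC) = -88072/615]
   → E = (2128/615, 1423/205)
3. D_x = 283/2460  [D divides BE with BD:DE = 1/4:3/4]
4. D_y = 3479/410  [D divides BE with BD:DE = 1/4:3/4]
   → D = (283/2460, 3479/410)
5. A_x = 4/3  [2·signedArea(AFE) = 88072/1845 ∩ AE ⟂ BF]
6. A_y = 7/3  [2·signedArea(AFE) = 88072/1845 ∩ AE ⟂ BF]
   → A = (4/3, 7/3)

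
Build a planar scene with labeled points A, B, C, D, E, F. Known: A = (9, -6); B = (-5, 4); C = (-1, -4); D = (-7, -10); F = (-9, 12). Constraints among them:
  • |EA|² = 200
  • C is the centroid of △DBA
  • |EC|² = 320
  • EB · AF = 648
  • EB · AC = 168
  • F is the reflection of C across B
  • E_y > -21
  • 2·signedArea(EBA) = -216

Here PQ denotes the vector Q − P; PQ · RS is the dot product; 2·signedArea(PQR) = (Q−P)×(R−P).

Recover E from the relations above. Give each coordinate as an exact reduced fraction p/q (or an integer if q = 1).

E = (7, -20)

1. E_x = 7  [EB · AF = 648 ∩ 2·signedArea(EBA) = -216]
2. E_y = -20  [EB · AF = 648 ∩ 2·signedArea(EBA) = -216]
   → E = (7, -20)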